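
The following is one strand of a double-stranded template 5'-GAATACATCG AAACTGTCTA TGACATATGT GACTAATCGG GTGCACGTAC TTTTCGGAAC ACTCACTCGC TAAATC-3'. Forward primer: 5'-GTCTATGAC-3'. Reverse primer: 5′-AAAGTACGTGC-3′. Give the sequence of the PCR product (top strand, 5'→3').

5'-GTCTATGACATATGTGACTAATCGGGTGCACGTACTTT-3'

The forward primer matches the template at positions 16–24.
The reverse primer's reverse complement is GCACGTACTTT, which matches the template at positions 43–53.
The product is the template from position 16 through 53 (38 bp).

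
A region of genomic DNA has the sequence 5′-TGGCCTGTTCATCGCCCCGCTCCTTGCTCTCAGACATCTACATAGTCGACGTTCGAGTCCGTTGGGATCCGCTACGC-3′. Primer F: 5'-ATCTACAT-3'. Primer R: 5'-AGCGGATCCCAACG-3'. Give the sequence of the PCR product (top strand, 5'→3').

Scanning the template, ATCTACAT occurs at positions 36–43; this primer anneals to the bottom strand there with its 3' end pointing downstream.
Taking the reverse complement of AGCGGATCCCAACG gives CGTTGGGATCCGCT, found at positions 60–73 on the template; the primer anneals here to the top strand with its 3' end pointing upstream.
The product is the template from position 36 through 73 (38 bp).

5'-ATCTACATAGTCGACGTTCGAGTCCGTTGGGATCCGCT-3'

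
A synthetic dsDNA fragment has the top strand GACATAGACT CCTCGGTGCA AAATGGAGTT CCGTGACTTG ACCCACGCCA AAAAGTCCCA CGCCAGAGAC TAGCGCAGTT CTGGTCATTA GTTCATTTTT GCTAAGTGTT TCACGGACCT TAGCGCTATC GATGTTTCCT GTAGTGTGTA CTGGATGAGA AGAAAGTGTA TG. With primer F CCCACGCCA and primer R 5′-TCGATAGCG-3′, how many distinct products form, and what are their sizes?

Two products: 91 bp, 76 bp

The forward primer CCCACGCCA matches the top strand at positions 42–50, 57–65.
The reverse primer's reverse complement is CGCTATCGA, matching at positions 124–132.
Each forward site pairs with the reverse site to give a product ending at position 132: sizes 91, 76 bp.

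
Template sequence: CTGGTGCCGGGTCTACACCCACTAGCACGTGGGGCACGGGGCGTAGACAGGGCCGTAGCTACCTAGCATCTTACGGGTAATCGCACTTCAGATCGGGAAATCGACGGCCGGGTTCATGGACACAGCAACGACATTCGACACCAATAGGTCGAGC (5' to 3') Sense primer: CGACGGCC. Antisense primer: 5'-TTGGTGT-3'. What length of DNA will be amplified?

Forward primer CGACGGCC is found on the top strand at positions 102–109.
The reverse primer's reverse complement is ACACCAA, which matches the template at positions 138–144.
The product runs from position 102 to position 144, so its length is 144 − 102 + 1 = 43 bp.

43 bp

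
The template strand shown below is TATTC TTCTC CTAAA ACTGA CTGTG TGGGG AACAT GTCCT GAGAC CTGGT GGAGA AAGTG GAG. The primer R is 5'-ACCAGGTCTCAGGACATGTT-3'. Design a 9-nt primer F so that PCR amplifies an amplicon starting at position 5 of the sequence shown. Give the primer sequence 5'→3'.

5'-CTTCTCCTA-3'

The reverse primer's reverse complement AACATGTCCTGAGACCTGGT matches the template at positions 31–50; the product starts at position 5.
The forward primer is identical to the top strand over positions 5–13: CTTCTCCTA.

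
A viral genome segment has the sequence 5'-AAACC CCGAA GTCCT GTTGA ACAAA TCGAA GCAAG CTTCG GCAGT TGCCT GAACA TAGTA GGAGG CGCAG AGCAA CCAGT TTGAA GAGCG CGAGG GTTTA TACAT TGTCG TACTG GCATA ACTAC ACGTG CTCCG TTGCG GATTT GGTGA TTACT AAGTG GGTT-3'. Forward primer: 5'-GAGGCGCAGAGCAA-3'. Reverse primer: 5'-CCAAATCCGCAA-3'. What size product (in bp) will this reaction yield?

86 bp

The forward primer matches the template at positions 62–75.
Taking the reverse complement of CCAAATCCGCAA gives TTGCGGATTTGG, found at positions 136–147 on the template; the primer anneals here to the top strand with its 3' end pointing upstream.
Product length = (reverse-primer end) − (forward-primer start) + 1 = 147 − 62 + 1 = 86 bp.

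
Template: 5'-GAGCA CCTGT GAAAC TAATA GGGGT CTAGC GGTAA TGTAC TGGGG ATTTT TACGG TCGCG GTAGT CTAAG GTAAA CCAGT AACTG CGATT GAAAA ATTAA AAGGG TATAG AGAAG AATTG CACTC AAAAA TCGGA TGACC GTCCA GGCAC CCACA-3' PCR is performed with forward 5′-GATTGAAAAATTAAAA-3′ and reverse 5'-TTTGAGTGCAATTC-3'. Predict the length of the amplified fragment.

Forward primer GATTGAAAAATTAAAA is found on the top strand at positions 87–102.
Reverse complement of the reverse primer: GAATTGCACTCAAA. This occurs on the top strand at positions 115–128.
Product length = (reverse-primer end) − (forward-primer start) + 1 = 128 − 87 + 1 = 42 bp.

42 bp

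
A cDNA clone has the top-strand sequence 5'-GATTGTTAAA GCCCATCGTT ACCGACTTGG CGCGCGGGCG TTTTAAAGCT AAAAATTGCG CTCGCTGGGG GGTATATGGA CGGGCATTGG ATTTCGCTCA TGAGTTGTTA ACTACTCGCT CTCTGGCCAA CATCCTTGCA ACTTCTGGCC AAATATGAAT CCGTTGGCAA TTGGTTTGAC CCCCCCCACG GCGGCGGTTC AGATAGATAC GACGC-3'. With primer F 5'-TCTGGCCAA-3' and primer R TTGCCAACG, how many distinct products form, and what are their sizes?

Two products: 49 bp, 27 bp

The forward primer TCTGGCCAA matches the top strand at positions 122–130, 144–152.
The reverse primer's reverse complement is CGTTGGCAA, matching at positions 162–170.
Each forward site pairs with the reverse site to give a product ending at position 170: sizes 49, 27 bp.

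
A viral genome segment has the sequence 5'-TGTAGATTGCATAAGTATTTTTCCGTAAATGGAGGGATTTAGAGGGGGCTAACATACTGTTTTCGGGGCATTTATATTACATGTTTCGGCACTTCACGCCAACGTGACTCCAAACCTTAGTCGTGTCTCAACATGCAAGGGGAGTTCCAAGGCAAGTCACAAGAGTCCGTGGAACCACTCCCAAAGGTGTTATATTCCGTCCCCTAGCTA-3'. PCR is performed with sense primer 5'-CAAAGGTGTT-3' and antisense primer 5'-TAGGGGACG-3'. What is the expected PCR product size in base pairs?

Forward primer CAAAGGTGTT is found on the top strand at positions 182–191.
Taking the reverse complement of TAGGGGACG gives CGTCCCCTA, found at positions 198–206 on the template; the primer anneals here to the top strand with its 3' end pointing upstream.
Product length = (reverse-primer end) − (forward-primer start) + 1 = 206 − 182 + 1 = 25 bp.

25 bp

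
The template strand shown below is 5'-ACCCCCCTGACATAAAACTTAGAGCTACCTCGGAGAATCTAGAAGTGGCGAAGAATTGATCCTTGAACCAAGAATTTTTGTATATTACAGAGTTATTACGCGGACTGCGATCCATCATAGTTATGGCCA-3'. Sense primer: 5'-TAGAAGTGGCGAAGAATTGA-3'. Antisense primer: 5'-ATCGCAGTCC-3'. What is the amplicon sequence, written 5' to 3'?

Scanning the template, TAGAAGTGGCGAAGAATTGA occurs at positions 40–59; this primer anneals to the bottom strand there with its 3' end pointing downstream.
The reverse primer's reverse complement is GGACTGCGAT, which matches the template at positions 102–111.
The product is the template from position 40 through 111 (72 bp).

5'-TAGAAGTGGCGAAGAATTGATCCTTGAACCAAGAATTTTTGTATATTACAGAGTTATTACGCGGACTGCGAT-3'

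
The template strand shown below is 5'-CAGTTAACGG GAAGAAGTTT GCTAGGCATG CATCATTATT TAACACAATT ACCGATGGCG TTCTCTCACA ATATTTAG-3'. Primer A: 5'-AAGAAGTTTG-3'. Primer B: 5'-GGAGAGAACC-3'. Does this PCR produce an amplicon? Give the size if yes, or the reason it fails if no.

Primer B (GGAGAGAACC) does not match the top strand, and its reverse complement GGTTCTCTCC does not match either.
With no annealing site for primer B, no amplification occurs.

No product — primer B has no binding site in the template.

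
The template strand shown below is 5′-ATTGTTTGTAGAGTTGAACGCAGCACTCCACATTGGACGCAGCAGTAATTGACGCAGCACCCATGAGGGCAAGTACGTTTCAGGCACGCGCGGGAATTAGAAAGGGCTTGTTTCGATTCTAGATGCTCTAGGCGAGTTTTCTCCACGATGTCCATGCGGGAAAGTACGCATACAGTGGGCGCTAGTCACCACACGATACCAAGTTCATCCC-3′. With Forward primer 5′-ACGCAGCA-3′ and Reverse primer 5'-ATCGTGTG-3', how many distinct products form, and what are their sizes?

Three products: 180 bp, 161 bp, 146 bp

The forward primer ACGCAGCA matches the top strand at positions 18–25, 37–44, 52–59.
The reverse primer's reverse complement is CACACGAT, matching at positions 190–197.
Each forward site pairs with the reverse site to give a product ending at position 197: sizes 180, 161, 146 bp.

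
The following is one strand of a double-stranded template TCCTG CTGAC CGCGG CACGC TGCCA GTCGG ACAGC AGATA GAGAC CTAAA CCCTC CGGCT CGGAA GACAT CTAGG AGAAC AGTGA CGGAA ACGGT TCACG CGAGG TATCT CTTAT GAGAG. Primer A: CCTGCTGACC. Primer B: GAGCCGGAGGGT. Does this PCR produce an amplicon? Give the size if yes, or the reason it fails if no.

Primer A (CCTGCTGACC) matches the top strand at positions 2–11; it acts as a forward primer.
Primer B's reverse complement is ACCCTCCGGCTC, matching the top strand at positions 50–61; it acts as a reverse primer.
The 3' ends face each other across positions 2–61, giving a 60 bp product.

Yes — a 60 bp product.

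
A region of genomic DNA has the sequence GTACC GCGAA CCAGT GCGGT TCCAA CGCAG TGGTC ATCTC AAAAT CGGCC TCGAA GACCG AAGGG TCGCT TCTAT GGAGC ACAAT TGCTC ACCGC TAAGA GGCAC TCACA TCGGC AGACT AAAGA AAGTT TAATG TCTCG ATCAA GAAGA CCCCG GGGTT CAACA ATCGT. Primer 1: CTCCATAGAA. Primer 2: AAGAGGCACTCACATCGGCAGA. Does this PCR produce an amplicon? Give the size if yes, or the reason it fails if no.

Primer 1 (CTCCATAGAA) has reverse complement TTCTATGGAG, which matches the top strand at positions 70–79; primer 1 anneals to the top strand there with its 3' end pointing upstream toward position 70.
Primer 2 (AAGAGGCACTCACATCGGCAGA) matches the top strand directly at positions 97–118; it anneals to the bottom strand with its 3' end pointing downstream toward position 118.
The 3' ends diverge (primer 1 extends toward position 1, primer 2 toward position 170), so the primers never converge on a shared product.

No product — the primers' 3' ends point away from each other.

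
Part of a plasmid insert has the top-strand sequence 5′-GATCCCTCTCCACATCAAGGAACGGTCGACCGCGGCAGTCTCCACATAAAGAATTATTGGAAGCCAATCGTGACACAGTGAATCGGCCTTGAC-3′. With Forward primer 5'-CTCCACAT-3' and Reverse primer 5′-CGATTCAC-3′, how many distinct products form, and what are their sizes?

Two products: 78 bp, 46 bp

The forward primer CTCCACAT matches the top strand at positions 8–15, 40–47.
The reverse primer's reverse complement is GTGAATCG, matching at positions 78–85.
Each forward site pairs with the reverse site to give a product ending at position 85: sizes 78, 46 bp.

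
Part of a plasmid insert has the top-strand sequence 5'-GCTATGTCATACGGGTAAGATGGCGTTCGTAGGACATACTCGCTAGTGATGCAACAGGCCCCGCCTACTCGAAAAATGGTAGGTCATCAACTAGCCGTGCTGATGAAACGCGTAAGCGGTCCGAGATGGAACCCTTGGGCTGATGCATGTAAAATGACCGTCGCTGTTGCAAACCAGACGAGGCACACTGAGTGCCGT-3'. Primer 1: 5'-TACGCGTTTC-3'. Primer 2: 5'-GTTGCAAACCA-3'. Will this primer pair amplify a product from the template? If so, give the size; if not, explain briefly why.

No product — the primers' 3' ends point away from each other.

Primer 1 (TACGCGTTTC) has reverse complement GAAACGCGTA, which matches the top strand at positions 105–114; primer 1 anneals to the top strand there with its 3' end pointing upstream toward position 105.
Primer 2 (GTTGCAAACCA) matches the top strand directly at positions 166–176; it anneals to the bottom strand with its 3' end pointing downstream toward position 176.
The 3' ends diverge (primer 1 extends toward position 1, primer 2 toward position 198), so the primers never converge on a shared product.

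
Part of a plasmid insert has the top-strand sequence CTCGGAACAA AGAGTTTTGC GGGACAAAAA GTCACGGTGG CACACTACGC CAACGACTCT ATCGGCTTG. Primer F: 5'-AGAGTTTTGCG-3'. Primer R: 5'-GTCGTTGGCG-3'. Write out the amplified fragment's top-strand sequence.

Scanning the template, AGAGTTTTGCG occurs at positions 11–21; this primer anneals to the bottom strand there with its 3' end pointing downstream.
Reverse complement of the reverse primer: CGCCAACGAC. This occurs on the top strand at positions 48–57.
The product is the template from position 11 through 57 (47 bp).

5'-AGAGTTTTGCGGGACAAAAAGTCACGGTGGCACACTACGCCAACGAC-3'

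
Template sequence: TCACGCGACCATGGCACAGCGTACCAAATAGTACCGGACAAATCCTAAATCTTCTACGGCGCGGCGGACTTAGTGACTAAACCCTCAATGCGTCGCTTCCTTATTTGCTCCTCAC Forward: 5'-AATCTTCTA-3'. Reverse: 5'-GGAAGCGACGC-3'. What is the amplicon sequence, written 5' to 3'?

Forward primer AATCTTCTA is found on the top strand at positions 48–56.
Reverse complement of the reverse primer: GCGTCGCTTCC. This occurs on the top strand at positions 90–100.
The product is the template from position 48 through 100 (53 bp).

5'-AATCTTCTACGGCGCGGCGGACTTAGTGACTAAACCCTCAATGCGTCGCTTCC-3'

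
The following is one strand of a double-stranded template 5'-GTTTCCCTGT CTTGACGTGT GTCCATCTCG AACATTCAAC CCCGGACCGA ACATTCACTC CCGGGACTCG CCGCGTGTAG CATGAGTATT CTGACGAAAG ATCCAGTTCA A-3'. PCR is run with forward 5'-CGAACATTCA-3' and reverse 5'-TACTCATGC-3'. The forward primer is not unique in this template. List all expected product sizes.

The forward primer CGAACATTCA matches the top strand at positions 29–38, 48–57.
The reverse primer's reverse complement is GCATGAGTA, matching at positions 80–88.
Each forward site pairs with the reverse site to give a product ending at position 88: sizes 60, 41 bp.

60 bp, 41 bp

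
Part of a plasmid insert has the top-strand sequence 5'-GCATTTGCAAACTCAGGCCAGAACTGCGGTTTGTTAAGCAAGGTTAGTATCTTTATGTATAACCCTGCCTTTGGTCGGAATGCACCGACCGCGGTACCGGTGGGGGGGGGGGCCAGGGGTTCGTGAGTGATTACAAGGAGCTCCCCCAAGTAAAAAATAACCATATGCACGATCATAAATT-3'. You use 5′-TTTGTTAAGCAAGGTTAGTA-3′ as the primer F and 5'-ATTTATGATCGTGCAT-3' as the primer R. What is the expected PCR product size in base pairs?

The forward primer matches the template at positions 30–49.
Taking the reverse complement of ATTTATGATCGTGCAT gives ATGCACGATCATAAAT, found at positions 165–180 on the template; the primer anneals here to the top strand with its 3' end pointing upstream.
Product length = (reverse-primer end) − (forward-primer start) + 1 = 180 − 30 + 1 = 151 bp.

151 bp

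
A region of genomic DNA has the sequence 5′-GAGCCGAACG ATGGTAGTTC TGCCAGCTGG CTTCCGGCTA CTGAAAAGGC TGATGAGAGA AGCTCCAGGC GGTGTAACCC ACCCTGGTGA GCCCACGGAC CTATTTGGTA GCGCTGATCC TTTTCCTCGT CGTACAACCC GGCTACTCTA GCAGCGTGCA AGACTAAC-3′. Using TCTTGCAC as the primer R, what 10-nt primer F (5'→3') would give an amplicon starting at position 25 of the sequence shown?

The reverse primer's reverse complement GTGCAAGA matches the template at positions 156–163; the product starts at position 25.
The forward primer is identical to the top strand over positions 25–34: AGCTGGCTTC.

5'-AGCTGGCTTC-3'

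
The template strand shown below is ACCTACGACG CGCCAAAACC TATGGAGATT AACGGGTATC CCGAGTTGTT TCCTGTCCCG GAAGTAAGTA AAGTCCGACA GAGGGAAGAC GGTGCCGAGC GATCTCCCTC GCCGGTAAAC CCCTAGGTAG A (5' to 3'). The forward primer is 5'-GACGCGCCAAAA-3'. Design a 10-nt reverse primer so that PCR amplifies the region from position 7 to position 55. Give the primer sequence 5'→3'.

5'-CAGGAAACAA-3'

The product's 3' end on the top strand is position 55.
The reverse primer anneals to the top strand over positions 46–55, i.e. to TTGTTTCCTG.
Its sequence written 5'→3' is the reverse complement: CAGGAAACAA.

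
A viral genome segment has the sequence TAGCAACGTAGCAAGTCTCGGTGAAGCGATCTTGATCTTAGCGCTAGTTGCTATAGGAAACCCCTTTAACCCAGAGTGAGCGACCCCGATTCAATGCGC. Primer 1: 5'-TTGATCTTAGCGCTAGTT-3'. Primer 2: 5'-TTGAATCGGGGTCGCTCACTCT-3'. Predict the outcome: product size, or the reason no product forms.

Yes — a 63 bp product.

Primer 1 (TTGATCTTAGCGCTAGTT) matches the top strand at positions 32–49; it acts as a forward primer.
Primer 2's reverse complement is AGAGTGAGCGACCCCGATTCAA, matching the top strand at positions 73–94; it acts as a reverse primer.
The 3' ends face each other across positions 32–94, giving a 63 bp product.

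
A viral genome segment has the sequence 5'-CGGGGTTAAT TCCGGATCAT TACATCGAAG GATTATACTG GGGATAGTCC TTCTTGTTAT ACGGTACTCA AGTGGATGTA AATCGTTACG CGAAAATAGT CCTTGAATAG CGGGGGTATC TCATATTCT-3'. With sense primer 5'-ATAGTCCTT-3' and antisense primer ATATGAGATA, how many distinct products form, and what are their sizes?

Two products: 83 bp, 31 bp

The forward primer ATAGTCCTT matches the top strand at positions 44–52, 96–104.
The reverse primer's reverse complement is TATCTCATAT, matching at positions 117–126.
Each forward site pairs with the reverse site to give a product ending at position 126: sizes 83, 31 bp.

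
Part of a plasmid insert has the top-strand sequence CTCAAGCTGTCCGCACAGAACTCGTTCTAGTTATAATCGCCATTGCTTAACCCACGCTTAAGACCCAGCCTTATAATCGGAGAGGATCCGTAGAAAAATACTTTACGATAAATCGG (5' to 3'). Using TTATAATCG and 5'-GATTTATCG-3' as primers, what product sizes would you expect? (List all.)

84 bp, 44 bp

The forward primer TTATAATCG matches the top strand at positions 31–39, 71–79.
The reverse primer's reverse complement is CGATAAATC, matching at positions 106–114.
Each forward site pairs with the reverse site to give a product ending at position 114: sizes 84, 44 bp.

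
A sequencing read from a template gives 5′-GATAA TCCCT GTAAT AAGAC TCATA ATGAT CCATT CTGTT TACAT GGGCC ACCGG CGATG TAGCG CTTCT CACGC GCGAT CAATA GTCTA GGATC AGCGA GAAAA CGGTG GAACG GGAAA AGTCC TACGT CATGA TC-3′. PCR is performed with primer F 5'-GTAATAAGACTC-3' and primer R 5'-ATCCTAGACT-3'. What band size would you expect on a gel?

The forward primer matches the template at positions 11–22.
Taking the reverse complement of ATCCTAGACT gives AGTCTAGGAT, found at positions 85–94 on the template; the primer anneals here to the top strand with its 3' end pointing upstream.
Amplicon spans positions 11–94: 84 bp.

84 bp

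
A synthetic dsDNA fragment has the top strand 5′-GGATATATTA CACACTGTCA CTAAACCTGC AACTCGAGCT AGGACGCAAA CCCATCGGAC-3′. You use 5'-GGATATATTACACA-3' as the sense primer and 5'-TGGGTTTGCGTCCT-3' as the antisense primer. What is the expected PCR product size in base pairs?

54 bp

Scanning the template, GGATATATTACACA occurs at positions 1–14; this primer anneals to the bottom strand there with its 3' end pointing downstream.
The reverse primer's reverse complement is AGGACGCAAACCCA, which matches the template at positions 41–54.
Amplicon spans positions 1–54: 54 bp.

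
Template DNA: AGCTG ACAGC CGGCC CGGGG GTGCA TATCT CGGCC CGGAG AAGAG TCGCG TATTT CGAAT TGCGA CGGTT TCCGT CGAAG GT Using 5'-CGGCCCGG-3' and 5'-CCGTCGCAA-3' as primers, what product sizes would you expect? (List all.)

The forward primer CGGCCCGG matches the top strand at positions 11–18, 31–38.
The reverse primer's reverse complement is TTGCGACGG, matching at positions 60–68.
Each forward site pairs with the reverse site to give a product ending at position 68: sizes 58, 38 bp.

58 bp, 38 bp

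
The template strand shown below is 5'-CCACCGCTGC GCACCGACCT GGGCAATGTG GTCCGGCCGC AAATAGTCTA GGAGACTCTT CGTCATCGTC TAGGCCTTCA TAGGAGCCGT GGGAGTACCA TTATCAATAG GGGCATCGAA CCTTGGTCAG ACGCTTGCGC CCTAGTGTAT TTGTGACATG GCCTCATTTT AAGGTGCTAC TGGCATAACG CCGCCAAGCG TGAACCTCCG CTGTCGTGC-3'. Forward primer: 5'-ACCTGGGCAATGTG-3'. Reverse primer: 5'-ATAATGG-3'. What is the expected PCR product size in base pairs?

Scanning the template, ACCTGGGCAATGTG occurs at positions 17–30; this primer anneals to the bottom strand there with its 3' end pointing downstream.
Reverse complement of the reverse primer: CCATTAT. This occurs on the top strand at positions 98–104.
The product runs from position 17 to position 104, so its length is 104 − 17 + 1 = 88 bp.

88 bp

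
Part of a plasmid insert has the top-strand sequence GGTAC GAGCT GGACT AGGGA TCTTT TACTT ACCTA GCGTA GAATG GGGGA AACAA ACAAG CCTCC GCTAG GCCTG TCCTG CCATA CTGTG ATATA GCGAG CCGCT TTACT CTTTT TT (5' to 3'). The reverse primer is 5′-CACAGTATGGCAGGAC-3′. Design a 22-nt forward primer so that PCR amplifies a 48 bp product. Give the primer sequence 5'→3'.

The reverse primer's reverse complement GTCCTGCCATACTGTG matches the template at positions 75–90, so the product ends at position 90.
A 48 bp product then starts at position 90 − 48 + 1 = 43.
The forward primer is identical to the top strand there: ATGGGGGAAACAAACAAGCCTC.

5'-ATGGGGGAAACAAACAAGCCTC-3'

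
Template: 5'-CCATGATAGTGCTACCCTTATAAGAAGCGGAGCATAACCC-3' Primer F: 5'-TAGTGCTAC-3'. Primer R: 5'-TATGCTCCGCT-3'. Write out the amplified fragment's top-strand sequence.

5'-TAGTGCTACCCTTATAAGAAGCGGAGCATA-3'

Forward primer TAGTGCTAC is found on the top strand at positions 7–15.
The reverse primer's reverse complement is AGCGGAGCATA, which matches the template at positions 26–36.
The product is the template from position 7 through 36 (30 bp).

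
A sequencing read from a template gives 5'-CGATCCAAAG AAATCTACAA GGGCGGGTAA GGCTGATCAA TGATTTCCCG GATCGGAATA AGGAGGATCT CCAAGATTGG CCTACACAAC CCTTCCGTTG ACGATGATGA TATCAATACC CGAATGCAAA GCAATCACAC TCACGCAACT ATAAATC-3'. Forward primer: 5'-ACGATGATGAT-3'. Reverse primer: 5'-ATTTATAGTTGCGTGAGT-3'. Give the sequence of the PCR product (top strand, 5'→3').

The forward primer matches the template at positions 101–111.
Reverse complement of the reverse primer: ACTCACGCAACTATAAAT. This occurs on the top strand at positions 139–156.
The product is the template from position 101 through 156 (56 bp).

5'-ACGATGATGATATCAATACCCGAATGCAAAGCAATCACACTCACGCAACTATAAAT-3'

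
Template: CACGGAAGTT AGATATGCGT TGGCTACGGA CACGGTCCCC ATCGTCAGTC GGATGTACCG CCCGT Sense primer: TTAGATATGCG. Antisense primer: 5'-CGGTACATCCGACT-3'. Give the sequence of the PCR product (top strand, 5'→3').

Scanning the template, TTAGATATGCG occurs at positions 9–19; this primer anneals to the bottom strand there with its 3' end pointing downstream.
Reverse complement of the reverse primer: AGTCGGATGTACCG. This occurs on the top strand at positions 47–60.
The product is the template from position 9 through 60 (52 bp).

5'-TTAGATATGCGTTGGCTACGGACACGGTCCCCATCGTCAGTCGGATGTACCG-3'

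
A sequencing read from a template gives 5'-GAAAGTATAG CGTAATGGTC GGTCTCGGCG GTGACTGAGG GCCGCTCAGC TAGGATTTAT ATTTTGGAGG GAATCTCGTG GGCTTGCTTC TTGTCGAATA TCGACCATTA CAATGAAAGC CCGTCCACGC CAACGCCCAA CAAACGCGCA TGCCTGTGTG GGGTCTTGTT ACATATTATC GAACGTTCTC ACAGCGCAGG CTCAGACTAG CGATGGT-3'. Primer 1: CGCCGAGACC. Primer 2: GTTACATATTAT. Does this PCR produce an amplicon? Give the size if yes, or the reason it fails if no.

Primer 1 (CGCCGAGACC) has reverse complement GGTCTCGGCG, which matches the top strand at positions 21–30; primer 1 anneals to the top strand there with its 3' end pointing upstream toward position 21.
Primer 2 (GTTACATATTAT) matches the top strand directly at positions 168–179; it anneals to the bottom strand with its 3' end pointing downstream toward position 179.
The 3' ends diverge (primer 1 extends toward position 1, primer 2 toward position 217), so the primers never converge on a shared product.

No product — the primers' 3' ends point away from each other.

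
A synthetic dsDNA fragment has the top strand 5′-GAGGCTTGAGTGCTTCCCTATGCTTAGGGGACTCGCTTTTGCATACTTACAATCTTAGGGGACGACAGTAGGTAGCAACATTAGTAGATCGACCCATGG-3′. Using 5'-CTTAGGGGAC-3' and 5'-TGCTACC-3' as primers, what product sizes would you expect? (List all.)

The forward primer CTTAGGGGAC matches the top strand at positions 23–32, 54–63.
The reverse primer's reverse complement is GGTAGCA, matching at positions 71–77.
Each forward site pairs with the reverse site to give a product ending at position 77: sizes 55, 24 bp.

55 bp, 24 bp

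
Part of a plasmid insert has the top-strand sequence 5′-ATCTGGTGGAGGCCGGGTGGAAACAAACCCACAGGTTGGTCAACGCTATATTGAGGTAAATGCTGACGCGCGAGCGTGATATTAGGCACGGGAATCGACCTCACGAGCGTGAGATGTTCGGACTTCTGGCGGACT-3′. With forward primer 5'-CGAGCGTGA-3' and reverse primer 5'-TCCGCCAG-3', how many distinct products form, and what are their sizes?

Two products: 63 bp, 30 bp

The forward primer CGAGCGTGA matches the top strand at positions 71–79, 104–112.
The reverse primer's reverse complement is CTGGCGGA, matching at positions 126–133.
Each forward site pairs with the reverse site to give a product ending at position 133: sizes 63, 30 bp.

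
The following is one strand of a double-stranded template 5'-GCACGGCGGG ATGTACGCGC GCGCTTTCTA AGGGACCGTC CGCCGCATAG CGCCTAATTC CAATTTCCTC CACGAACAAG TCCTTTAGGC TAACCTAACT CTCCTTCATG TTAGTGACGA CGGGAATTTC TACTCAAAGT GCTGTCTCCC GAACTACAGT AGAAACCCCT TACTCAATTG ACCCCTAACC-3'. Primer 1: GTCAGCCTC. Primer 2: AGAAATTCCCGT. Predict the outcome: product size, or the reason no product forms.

Primer 1 (GTCAGCCTC) does not match the top strand, and its reverse complement GAGGCTGAC does not match either.
With no annealing site for primer 1, no amplification occurs.

No product — primer 1 has no binding site in the template.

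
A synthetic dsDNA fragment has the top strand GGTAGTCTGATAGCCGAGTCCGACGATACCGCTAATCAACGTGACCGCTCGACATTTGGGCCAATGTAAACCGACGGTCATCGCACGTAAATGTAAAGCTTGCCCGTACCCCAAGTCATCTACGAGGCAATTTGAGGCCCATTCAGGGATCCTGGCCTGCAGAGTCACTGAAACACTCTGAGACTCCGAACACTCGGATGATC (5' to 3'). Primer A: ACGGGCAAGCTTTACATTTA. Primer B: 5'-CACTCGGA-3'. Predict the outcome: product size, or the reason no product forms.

No product — the primers' 3' ends point away from each other.

Primer A (ACGGGCAAGCTTTACATTTA) has reverse complement TAAATGTAAAGCTTGCCCGT, which matches the top strand at positions 88–107; primer A anneals to the top strand there with its 3' end pointing upstream toward position 88.
Primer B (CACTCGGA) matches the top strand directly at positions 191–198; it anneals to the bottom strand with its 3' end pointing downstream toward position 198.
The 3' ends diverge (primer A extends toward position 1, primer B toward position 203), so the primers never converge on a shared product.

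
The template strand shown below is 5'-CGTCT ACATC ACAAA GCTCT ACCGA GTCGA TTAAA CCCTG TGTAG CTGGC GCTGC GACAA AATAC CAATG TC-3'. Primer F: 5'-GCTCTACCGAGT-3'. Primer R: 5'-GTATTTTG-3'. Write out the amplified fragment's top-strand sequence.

Forward primer GCTCTACCGAGT is found on the top strand at positions 16–27.
Taking the reverse complement of GTATTTTG gives CAAAATAC, found at positions 58–65 on the template; the primer anneals here to the top strand with its 3' end pointing upstream.
The product is the template from position 16 through 65 (50 bp).

5'-GCTCTACCGAGTCGATTAAACCCTGTGTAGCTGGCGCTGCGACAAAATAC-3'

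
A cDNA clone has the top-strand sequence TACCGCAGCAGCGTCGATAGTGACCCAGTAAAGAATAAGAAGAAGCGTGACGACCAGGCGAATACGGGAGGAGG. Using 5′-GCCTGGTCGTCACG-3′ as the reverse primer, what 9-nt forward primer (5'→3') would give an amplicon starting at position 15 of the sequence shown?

5'-CGATAGTGA-3'

The reverse primer's reverse complement CGTGACGACCAGGC matches the template at positions 46–59; the product starts at position 15.
The forward primer is identical to the top strand over positions 15–23: CGATAGTGA.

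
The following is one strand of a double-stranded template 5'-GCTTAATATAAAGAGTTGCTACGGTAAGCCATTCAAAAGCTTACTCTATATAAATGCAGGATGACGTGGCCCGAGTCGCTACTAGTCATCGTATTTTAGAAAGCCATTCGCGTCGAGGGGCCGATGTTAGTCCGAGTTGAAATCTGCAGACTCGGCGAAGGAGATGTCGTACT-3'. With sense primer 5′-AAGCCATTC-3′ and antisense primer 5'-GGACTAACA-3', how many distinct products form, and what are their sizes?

The forward primer AAGCCATTC matches the top strand at positions 26–34, 101–109.
The reverse primer's reverse complement is TGTTAGTCC, matching at positions 125–133.
Each forward site pairs with the reverse site to give a product ending at position 133: sizes 108, 33 bp.

Two products: 108 bp, 33 bp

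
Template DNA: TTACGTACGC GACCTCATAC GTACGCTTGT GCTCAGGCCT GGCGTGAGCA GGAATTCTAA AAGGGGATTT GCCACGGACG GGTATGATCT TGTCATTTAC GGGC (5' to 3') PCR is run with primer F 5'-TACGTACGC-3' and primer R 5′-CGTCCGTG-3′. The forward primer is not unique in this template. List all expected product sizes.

79 bp, 63 bp

The forward primer TACGTACGC matches the top strand at positions 2–10, 18–26.
The reverse primer's reverse complement is CACGGACG, matching at positions 73–80.
Each forward site pairs with the reverse site to give a product ending at position 80: sizes 79, 63 bp.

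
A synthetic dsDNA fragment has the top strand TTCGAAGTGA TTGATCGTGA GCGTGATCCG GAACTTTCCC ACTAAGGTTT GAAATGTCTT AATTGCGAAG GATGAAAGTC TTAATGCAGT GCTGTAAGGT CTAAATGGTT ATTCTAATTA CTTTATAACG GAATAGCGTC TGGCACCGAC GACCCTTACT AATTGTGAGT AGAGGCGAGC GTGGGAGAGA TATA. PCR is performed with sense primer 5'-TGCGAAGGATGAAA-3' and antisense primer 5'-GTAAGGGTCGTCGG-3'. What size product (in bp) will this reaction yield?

The forward primer matches the template at positions 64–77.
Reverse complement of the reverse primer: CCGACGACCCTTAC. This occurs on the top strand at positions 146–159.
Product length = (reverse-primer end) − (forward-primer start) + 1 = 159 − 64 + 1 = 96 bp.

96 bp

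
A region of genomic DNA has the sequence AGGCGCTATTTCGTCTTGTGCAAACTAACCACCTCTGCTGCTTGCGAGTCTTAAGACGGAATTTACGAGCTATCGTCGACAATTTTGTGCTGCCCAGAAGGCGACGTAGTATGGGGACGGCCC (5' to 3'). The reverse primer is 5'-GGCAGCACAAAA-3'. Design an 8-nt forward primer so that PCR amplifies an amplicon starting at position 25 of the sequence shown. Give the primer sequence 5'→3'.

The reverse primer's reverse complement TTTTGTGCTGCC matches the template at positions 83–94; the product starts at position 25.
The forward primer is identical to the top strand over positions 25–32: CTAACCAC.

5'-CTAACCAC-3'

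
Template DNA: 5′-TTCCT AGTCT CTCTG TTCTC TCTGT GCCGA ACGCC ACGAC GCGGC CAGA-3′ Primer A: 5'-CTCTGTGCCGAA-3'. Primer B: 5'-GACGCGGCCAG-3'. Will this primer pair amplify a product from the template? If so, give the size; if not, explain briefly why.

No product — both primers anneal to the same strand and extend in the same direction.

Primer A (CTCTGTGCCGAA) matches the top strand at positions 20–31 (3' end points downstream).
Primer B (GACGCGGCCAG) also matches the top strand directly, at positions 38–48 — its reverse complement CTGGCCGCGTC is not present.
Both primers anneal to the bottom strand with 3' ends pointing the same way, so neither can prime synthesis back toward the other.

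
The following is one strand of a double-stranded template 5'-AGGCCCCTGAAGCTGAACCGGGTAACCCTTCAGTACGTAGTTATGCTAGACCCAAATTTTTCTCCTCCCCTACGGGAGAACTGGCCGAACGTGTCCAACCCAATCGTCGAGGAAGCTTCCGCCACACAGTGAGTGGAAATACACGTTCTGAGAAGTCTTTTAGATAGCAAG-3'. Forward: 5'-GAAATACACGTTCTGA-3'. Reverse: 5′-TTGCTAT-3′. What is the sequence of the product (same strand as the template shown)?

5'-GAAATACACGTTCTGAGAAGTCTTTTAGATAGCAA-3'

Forward primer GAAATACACGTTCTGA is found on the top strand at positions 136–151.
The reverse primer's reverse complement is ATAGCAA, which matches the template at positions 164–170.
The product is the template from position 136 through 170 (35 bp).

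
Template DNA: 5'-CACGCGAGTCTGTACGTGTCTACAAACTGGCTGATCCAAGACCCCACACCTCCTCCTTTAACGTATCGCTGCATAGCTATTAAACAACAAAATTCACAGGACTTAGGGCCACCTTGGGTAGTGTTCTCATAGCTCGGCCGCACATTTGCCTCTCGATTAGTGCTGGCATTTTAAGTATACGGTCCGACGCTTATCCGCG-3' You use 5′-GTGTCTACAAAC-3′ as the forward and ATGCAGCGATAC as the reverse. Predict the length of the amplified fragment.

Scanning the template, GTGTCTACAAAC occurs at positions 16–27; this primer anneals to the bottom strand there with its 3' end pointing downstream.
Taking the reverse complement of ATGCAGCGATAC gives GTATCGCTGCAT, found at positions 63–74 on the template; the primer anneals here to the top strand with its 3' end pointing upstream.
The product runs from position 16 to position 74, so its length is 74 − 16 + 1 = 59 bp.

59 bp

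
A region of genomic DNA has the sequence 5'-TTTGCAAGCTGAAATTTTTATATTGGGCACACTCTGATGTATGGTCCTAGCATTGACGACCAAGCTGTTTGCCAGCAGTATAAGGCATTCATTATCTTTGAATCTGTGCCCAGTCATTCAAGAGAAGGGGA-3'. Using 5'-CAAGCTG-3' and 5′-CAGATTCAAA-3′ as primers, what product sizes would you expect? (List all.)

102 bp, 46 bp

The forward primer CAAGCTG matches the top strand at positions 5–11, 61–67.
The reverse primer's reverse complement is TTTGAATCTG, matching at positions 97–106.
Each forward site pairs with the reverse site to give a product ending at position 106: sizes 102, 46 bp.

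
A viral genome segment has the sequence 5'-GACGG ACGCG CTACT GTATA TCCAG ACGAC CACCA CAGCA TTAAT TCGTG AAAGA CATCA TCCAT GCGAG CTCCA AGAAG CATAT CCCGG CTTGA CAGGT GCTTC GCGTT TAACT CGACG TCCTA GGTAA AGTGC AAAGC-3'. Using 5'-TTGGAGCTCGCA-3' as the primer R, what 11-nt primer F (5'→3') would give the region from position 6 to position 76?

The reverse primer's reverse complement TGCGAGCTCCAA matches the template at positions 65–76; the product starts at position 6.
The forward primer is identical to the top strand over positions 6–16: ACGCGCTACTG.

5'-ACGCGCTACTG-3'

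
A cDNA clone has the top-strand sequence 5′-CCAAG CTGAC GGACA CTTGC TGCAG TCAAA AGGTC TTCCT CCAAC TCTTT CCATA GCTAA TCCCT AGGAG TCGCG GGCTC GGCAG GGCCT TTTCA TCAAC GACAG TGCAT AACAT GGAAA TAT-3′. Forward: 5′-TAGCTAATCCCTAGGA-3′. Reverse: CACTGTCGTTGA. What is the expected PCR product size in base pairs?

54 bp

The forward primer matches the template at positions 54–69.
The reverse primer's reverse complement is TCAACGACAGTG, which matches the template at positions 96–107.
Amplicon spans positions 54–107: 54 bp.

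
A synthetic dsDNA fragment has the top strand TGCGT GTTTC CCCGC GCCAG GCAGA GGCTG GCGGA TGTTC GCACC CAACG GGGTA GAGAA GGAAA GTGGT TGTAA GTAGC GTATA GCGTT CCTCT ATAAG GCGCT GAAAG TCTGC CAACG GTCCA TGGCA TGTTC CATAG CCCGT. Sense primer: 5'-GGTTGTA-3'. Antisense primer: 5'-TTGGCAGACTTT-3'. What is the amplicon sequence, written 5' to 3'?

5'-GGTTGTAAGTAGCGTATAGCGTTCCTCTATAAGGCGCTGAAAGTCTGCCAA-3'

Scanning the template, GGTTGTA occurs at positions 68–74; this primer anneals to the bottom strand there with its 3' end pointing downstream.
The reverse primer's reverse complement is AAAGTCTGCCAA, which matches the template at positions 107–118.
The product is the template from position 68 through 118 (51 bp).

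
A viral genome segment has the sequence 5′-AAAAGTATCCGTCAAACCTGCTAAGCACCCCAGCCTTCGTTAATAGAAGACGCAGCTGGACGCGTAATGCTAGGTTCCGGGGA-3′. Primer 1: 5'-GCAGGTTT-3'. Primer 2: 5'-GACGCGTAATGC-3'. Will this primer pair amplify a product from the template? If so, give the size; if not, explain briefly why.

Primer 1 (GCAGGTTT) has reverse complement AAACCTGC, which matches the top strand at positions 14–21; primer 1 anneals to the top strand there with its 3' end pointing upstream toward position 14.
Primer 2 (GACGCGTAATGC) matches the top strand directly at positions 59–70; it anneals to the bottom strand with its 3' end pointing downstream toward position 70.
The 3' ends diverge (primer 1 extends toward position 1, primer 2 toward position 83), so the primers never converge on a shared product.

No product — the primers' 3' ends point away from each other.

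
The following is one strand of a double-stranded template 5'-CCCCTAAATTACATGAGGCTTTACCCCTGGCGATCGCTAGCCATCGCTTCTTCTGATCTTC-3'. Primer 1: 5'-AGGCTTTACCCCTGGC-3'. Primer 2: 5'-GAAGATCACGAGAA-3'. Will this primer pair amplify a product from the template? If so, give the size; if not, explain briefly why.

No product — primer 2 has no binding site in the template.

Primer 2 (GAAGATCACGAGAA) does not match the top strand, and its reverse complement TTCTCGTGATCTTC does not match either.
With no annealing site for primer 2, no amplification occurs.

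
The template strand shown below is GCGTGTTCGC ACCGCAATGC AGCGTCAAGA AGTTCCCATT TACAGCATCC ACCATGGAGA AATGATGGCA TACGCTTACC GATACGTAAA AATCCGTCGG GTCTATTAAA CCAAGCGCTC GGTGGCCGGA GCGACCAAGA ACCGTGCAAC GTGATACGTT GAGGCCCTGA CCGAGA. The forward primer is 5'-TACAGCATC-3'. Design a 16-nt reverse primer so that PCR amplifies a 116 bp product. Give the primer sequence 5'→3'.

The forward primer binds at positions 41–49, so a 116 bp product ends at position 41 + 116 − 1 = 156.
The reverse primer anneals to the top strand over positions 141–156, i.e. to ACCGTGCAACGTGATA.
Its sequence written 5'→3' is the reverse complement: TATCACGTTGCACGGT.

5'-TATCACGTTGCACGGT-3'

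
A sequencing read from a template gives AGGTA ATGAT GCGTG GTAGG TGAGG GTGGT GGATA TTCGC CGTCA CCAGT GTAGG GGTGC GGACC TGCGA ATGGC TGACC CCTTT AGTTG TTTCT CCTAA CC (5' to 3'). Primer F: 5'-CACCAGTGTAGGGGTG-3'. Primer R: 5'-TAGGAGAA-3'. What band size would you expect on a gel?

The forward primer matches the template at positions 44–59.
The reverse primer's reverse complement is TTCTCCTA, which matches the template at positions 92–99.
The product runs from position 44 to position 99, so its length is 99 − 44 + 1 = 56 bp.

56 bp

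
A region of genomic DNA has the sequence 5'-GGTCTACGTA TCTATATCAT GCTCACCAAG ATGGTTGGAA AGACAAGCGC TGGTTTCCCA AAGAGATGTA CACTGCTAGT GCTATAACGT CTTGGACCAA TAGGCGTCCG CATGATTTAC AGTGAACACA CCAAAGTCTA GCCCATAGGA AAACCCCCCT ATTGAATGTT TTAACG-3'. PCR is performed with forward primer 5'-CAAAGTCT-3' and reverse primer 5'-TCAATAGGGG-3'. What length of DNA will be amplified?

The forward primer matches the template at positions 132–139.
Reverse complement of the reverse primer: CCCCTATTGA. This occurs on the top strand at positions 156–165.
Product length = (reverse-primer end) − (forward-primer start) + 1 = 165 − 132 + 1 = 34 bp.

34 bp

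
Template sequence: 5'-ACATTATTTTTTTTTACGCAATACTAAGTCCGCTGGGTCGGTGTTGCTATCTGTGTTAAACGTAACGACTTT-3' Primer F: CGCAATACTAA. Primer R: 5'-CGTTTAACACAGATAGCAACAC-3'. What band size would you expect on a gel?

The forward primer matches the template at positions 17–27.
Reverse complement of the reverse primer: GTGTTGCTATCTGTGTTAAACG. This occurs on the top strand at positions 41–62.
The product runs from position 17 to position 62, so its length is 62 − 17 + 1 = 46 bp.

46 bp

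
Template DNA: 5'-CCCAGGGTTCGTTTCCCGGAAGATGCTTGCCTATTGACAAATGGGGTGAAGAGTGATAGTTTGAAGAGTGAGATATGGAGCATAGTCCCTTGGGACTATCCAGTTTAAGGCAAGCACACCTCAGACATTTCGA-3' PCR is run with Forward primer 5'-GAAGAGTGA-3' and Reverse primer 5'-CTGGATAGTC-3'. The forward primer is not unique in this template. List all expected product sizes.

56 bp, 41 bp

The forward primer GAAGAGTGA matches the top strand at positions 48–56, 63–71.
The reverse primer's reverse complement is GACTATCCAG, matching at positions 94–103.
Each forward site pairs with the reverse site to give a product ending at position 103: sizes 56, 41 bp.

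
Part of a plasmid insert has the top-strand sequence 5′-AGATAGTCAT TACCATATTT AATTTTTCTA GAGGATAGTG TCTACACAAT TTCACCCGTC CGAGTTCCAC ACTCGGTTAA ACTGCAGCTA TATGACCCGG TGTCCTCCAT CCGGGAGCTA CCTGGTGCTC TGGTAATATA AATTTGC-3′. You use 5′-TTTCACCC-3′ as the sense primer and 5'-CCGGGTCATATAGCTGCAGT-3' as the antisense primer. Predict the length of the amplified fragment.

51 bp

The forward primer matches the template at positions 50–57.
The reverse primer's reverse complement is ACTGCAGCTATATGACCCGG, which matches the template at positions 81–100.
Amplicon spans positions 50–100: 51 bp.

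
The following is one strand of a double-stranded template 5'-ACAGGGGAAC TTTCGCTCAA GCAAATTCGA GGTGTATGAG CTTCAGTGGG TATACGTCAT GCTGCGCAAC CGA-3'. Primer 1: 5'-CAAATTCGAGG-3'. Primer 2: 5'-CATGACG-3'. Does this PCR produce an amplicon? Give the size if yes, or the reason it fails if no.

Primer 1 (CAAATTCGAGG) matches the top strand at positions 22–32; it acts as a forward primer.
Primer 2's reverse complement is CGTCATG, matching the top strand at positions 55–61; it acts as a reverse primer.
The 3' ends face each other across positions 22–61, giving a 40 bp product.

Yes — a 40 bp product.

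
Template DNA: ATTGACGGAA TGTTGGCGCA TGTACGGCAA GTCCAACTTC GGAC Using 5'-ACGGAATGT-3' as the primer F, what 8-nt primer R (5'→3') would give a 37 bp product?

5'-CGAAGTTG-3'

The forward primer binds at positions 5–13, so a 37 bp product ends at position 5 + 37 − 1 = 41.
The reverse primer anneals to the top strand over positions 34–41, i.e. to CAACTTCG.
Its sequence written 5'→3' is the reverse complement: CGAAGTTG.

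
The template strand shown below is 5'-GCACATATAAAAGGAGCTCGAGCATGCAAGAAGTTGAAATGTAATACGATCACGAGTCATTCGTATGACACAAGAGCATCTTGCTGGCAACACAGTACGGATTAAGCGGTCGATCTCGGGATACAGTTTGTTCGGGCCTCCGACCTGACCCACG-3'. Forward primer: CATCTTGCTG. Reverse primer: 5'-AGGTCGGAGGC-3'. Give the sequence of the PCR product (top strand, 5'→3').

Forward primer CATCTTGCTG is found on the top strand at positions 77–86.
Reverse complement of the reverse primer: GCCTCCGACCT. This occurs on the top strand at positions 136–146.
The product is the template from position 77 through 146 (70 bp).

5'-CATCTTGCTGGCAACACAGTACGGATTAAGCGGTCGATCTCGGGATACAGTTTGTTCGGGCCTCCGACCT-3'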